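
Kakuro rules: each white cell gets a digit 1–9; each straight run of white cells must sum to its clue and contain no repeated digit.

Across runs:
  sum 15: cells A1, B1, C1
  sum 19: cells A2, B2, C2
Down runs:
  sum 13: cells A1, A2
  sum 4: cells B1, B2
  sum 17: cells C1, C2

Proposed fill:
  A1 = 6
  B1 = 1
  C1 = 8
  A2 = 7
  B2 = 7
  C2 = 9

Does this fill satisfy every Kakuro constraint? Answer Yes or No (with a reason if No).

No — the across run A2–C2 sums to 23, not 19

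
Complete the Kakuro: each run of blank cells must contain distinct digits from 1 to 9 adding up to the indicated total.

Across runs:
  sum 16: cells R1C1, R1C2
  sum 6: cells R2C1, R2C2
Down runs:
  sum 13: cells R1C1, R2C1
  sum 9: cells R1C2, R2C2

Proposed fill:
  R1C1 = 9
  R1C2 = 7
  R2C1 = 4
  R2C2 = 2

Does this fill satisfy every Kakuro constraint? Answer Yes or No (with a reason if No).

Across: 9+7=16; 4+2=6. Down: 9+4=13; 7+2=9. No digit repeats within any run.

Yes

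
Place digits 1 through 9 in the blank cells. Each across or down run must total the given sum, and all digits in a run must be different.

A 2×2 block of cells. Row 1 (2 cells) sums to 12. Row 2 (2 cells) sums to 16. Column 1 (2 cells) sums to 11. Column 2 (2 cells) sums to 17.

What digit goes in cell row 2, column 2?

9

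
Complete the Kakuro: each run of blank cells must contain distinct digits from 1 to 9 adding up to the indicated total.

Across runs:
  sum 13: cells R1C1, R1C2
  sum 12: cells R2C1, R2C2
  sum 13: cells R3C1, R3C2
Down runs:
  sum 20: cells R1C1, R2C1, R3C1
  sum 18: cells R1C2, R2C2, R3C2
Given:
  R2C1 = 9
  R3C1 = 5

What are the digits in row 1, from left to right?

6 7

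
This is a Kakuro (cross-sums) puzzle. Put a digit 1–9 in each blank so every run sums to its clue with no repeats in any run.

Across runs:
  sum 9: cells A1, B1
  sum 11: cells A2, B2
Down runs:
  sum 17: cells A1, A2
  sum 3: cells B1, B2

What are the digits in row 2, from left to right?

9, 2

17 in 2 cells must be {8,9}; 3 in 2 cells must be {1,2}.
The 9 across and the 17 down share only 8, so A1 = 8.
B1 = 9 − 8 = 1 completes the 9 across.
A2 = 17 − 8 = 9 completes the 17 down.
B2 = 11 − 9 = 2 completes the 11 across.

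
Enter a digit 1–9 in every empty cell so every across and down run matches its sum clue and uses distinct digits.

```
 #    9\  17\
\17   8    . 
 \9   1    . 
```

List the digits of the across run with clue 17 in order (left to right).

17 in 2 cells must be {8,9}.
R1C2 = 17 − 8 = 9 completes the 17 across.
R2C2 = 9 − 1 = 8 completes the 9 across.

8 9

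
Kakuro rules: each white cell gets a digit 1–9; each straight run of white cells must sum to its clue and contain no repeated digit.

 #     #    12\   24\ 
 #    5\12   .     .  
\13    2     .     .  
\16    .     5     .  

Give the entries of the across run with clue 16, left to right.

24 in 3 cells must be {7,8,9}.
R3C1 = 5 − 2 = 3 completes the 5 down.
R3C3 = 16 − 8 = 8 completes the 16 across.
R2C3 = 7: the only remaining digit allowed by both the 13 across and the 24 down.
R1C3 = 24 − 15 = 9 completes the 24 down.
R2C2 = 13 − 9 = 4 completes the 13 across.
R1C2 = 12 − 9 = 3 completes the 12 across.

3 5 8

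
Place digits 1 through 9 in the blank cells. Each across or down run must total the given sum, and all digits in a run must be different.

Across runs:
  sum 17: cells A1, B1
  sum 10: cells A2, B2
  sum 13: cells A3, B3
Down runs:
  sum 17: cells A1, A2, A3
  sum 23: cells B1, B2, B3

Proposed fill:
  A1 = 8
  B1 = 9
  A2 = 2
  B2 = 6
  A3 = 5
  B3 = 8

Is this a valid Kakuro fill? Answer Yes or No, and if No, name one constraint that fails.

No — the down run A1–A3 sums to 15, not 17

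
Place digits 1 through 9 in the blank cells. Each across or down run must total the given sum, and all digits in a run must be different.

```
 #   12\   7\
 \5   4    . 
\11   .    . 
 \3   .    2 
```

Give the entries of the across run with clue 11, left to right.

7 4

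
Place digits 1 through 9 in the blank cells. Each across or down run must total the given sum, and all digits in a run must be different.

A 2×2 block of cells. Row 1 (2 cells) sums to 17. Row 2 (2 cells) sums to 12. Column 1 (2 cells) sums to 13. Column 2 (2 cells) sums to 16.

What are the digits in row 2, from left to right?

5, 7

17 in 2 cells must be {8,9}; 16 in 2 cells must be {7,9}.
The 17 across and the 16 down share only 9, so (1,2) = 9.
(2,2) = 16 − 9 = 7 completes the 16 down.
(1,1) = 17 − 9 = 8 completes the 17 across.
(2,1) = 12 − 7 = 5 completes the 12 across.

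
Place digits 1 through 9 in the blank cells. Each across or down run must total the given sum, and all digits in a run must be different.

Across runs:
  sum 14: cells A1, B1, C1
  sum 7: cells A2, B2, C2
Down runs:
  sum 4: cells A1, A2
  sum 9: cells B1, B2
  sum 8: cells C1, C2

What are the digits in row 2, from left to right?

1, 4, 2

7 in 3 cells must be {1,2,4}; 4 in 2 cells must be {1,3}.
The 7 across and the 4 down share only 1, so A2 = 1.
Given what's placed, C2 must be 2 to fit the 7 across and 8 down.
A1 = 4 − 1 = 3 completes the 4 down.
C1 = 8 − 2 = 6 completes the 8 down.
B2 = 7 − 3 = 4 completes the 7 across.
B1 = 14 − 9 = 5 completes the 14 across.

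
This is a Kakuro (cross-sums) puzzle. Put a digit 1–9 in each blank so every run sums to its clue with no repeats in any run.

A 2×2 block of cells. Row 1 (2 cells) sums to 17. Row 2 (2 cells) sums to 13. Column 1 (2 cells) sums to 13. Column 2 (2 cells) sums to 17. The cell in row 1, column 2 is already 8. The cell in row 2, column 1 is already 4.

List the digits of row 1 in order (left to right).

17 in 2 cells must be {8,9}.
(1,1) = 17 − 8 = 9 completes the 17 across.
(2,2) = 13 − 4 = 9 completes the 13 across.

9, 8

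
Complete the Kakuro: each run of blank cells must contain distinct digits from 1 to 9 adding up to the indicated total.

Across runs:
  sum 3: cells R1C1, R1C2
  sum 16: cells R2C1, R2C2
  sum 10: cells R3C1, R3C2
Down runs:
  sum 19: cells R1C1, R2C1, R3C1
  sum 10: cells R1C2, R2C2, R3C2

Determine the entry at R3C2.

2

3 in 2 cells must be {1,2}; 16 in 2 cells must be {7,9}.
The 3 across and the 19 down share only 2, so R1C1 = 2.
R1C2 = 3 − 2 = 1 completes the 3 across.
Given what's placed, R2C1 must be 9 to fit the 16 across and 19 down.
R2C2 = 16 − 9 = 7 completes the 16 across.
R3C1 = 19 − 11 = 8 completes the 19 down.
R3C2 = 10 − 8 = 2 completes the 10 across.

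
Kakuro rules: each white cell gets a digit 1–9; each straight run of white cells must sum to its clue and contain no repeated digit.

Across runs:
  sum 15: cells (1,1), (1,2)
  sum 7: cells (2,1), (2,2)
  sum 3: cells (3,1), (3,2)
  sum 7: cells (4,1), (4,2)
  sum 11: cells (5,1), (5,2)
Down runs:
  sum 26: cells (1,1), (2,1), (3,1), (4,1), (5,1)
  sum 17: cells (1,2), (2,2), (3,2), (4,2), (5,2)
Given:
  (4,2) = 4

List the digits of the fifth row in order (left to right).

9 2

3 in 2 cells must be {1,2}.
(1,2) = 7: the only remaining digit allowed by both the 15 across and the 17 down.
(4,1) = 7 − 4 = 3 completes the 7 across.
(1,1) = 15 − 7 = 8 completes the 15 across.
Nothing is forced directly, so branch on (5,2), whose candidates are 2 or 3. If (5,2) = 3: then (5,1) would have to be in {8} for the 11 across but in {1,2,4,5,6,7,9} for the 26 down — contradiction. So (5,2) = 2.
(3,2) = 1: the only remaining digit allowed by both the 3 across and the 17 down.
(5,1) = 11 − 2 = 9 completes the 11 across.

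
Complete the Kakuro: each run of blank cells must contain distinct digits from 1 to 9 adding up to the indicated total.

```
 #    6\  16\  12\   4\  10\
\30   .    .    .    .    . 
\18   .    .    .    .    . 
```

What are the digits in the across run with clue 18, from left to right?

1 7 5 3 2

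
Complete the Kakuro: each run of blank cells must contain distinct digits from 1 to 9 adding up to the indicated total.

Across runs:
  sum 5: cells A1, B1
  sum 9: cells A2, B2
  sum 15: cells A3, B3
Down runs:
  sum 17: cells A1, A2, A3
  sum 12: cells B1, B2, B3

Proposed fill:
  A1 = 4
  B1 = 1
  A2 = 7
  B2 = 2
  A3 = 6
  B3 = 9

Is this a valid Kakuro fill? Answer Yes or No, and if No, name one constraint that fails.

Yes

Across: 4+1=5; 7+2=9; 6+9=15. Down: 4+7+6=17; 1+2+9=12. No digit repeats within any run.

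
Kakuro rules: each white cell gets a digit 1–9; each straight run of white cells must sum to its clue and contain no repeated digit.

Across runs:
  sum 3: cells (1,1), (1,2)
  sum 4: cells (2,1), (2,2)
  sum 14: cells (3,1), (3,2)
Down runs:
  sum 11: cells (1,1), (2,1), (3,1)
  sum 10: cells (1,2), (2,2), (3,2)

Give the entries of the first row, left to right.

3 in 2 cells must be {1,2}; 4 in 2 cells must be {1,3}.
Nothing is forced directly, so branch on (3,2), whose candidates are 5 or 6. If (3,2) = 5: then (3,1) would have to be in {9} for the 14 across but in {1,2,3,4,5,6,7,8} for the 11 down — contradiction. So (3,2) = 6.
Given what's placed, (1,2) must be 1 to fit the 3 across and 10 down.
(2,2) = 10 − 7 = 3 completes the 10 down.
(3,1) = 14 − 6 = 8 completes the 14 across.
(1,1) = 3 − 1 = 2 completes the 3 across.
(2,1) = 4 − 3 = 1 completes the 4 across.

2 1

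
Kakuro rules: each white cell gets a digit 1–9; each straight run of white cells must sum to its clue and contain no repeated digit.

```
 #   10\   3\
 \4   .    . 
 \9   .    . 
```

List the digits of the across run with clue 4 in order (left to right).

3 1

4 in 2 cells must be {1,3}; 3 in 2 cells must be {1,2}.
The 4 across and the 3 down share only 1, so R1C2 = 1.
R2C2 = 3 − 1 = 2 completes the 3 down.
R1C1 = 4 − 1 = 3 completes the 4 across.
R2C1 = 9 − 2 = 7 completes the 9 across.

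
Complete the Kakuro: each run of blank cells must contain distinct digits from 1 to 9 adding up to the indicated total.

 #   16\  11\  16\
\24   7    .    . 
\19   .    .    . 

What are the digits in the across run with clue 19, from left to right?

9 3 7

24 in 3 cells must be {7,8,9}; 16 in 2 cells must be {7,9}.
Given what's placed, R1C3 must be 9 to fit the 24 across and 16 down.
R2C1 = 16 − 7 = 9 completes the 16 down.
R2C3 = 16 − 9 = 7 completes the 16 down.
R1C2 = 24 − 16 = 8 completes the 24 across.
R2C2 = 19 − 16 = 3 completes the 19 across.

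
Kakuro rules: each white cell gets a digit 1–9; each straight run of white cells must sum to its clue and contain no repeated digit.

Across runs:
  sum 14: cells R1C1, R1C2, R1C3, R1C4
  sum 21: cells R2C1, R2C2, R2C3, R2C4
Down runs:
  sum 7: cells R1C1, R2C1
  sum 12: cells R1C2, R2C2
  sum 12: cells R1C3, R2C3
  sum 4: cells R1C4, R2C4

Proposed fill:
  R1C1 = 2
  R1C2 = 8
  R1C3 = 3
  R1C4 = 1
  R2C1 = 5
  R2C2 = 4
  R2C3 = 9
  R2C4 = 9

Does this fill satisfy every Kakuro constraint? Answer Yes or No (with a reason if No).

No — the across run R2C1–R2C4 sums to 27, not 21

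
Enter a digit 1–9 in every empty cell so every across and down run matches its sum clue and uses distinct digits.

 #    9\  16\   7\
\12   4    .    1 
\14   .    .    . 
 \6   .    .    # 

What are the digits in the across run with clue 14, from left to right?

3 5 6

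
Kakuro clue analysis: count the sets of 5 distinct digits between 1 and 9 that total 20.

5 distinct digits from 1–9 sum between 15 and 35.
Enumerating: {1,2,3,5,9}, {1,2,3,6,8}, {1,2,4,5,8}, {1,2,4,6,7}, {1,3,4,5,7}, {2,3,4,5,6}.

6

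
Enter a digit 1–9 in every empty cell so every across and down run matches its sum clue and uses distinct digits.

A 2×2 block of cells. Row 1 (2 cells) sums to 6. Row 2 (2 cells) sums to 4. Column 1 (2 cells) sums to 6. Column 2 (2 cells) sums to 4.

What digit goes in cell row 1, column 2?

4 in 2 cells must be {1,3}.
The 6 across and the 4 down share only 1, so (1,2) = 1.
The 4 across and the 6 down share only 1, so (2,1) = 1.
(2,2) = 4 − 1 = 3 completes the 4 across.
(1,1) = 6 − 1 = 5 completes the 6 across.

1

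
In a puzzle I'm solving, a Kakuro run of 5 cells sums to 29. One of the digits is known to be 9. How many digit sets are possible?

7

5 distinct digits from 1–9 sum between 15 and 35.
Keeping only sets containing 9.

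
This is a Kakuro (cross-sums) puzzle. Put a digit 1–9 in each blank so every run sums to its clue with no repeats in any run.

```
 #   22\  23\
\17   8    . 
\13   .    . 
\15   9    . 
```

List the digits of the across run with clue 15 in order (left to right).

9, 6

17 in 2 cells must be {8,9}; 23 in 3 cells must be {6,8,9}.
R1C2 = 17 − 8 = 9 completes the 17 across.
R2C1 = 22 − 17 = 5 completes the 22 down.
R2C2 = 13 − 5 = 8 completes the 13 across.
R3C2 = 15 − 9 = 6 completes the 15 across.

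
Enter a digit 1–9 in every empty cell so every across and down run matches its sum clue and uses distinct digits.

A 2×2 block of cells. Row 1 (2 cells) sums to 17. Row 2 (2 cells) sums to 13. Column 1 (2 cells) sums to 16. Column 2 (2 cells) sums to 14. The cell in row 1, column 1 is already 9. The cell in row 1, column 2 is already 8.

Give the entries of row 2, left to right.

7 6

17 in 2 cells must be {8,9}; 16 in 2 cells must be {7,9}.
(2,1) = 16 − 9 = 7 completes the 16 down.
(2,2) = 13 − 7 = 6 completes the 13 across.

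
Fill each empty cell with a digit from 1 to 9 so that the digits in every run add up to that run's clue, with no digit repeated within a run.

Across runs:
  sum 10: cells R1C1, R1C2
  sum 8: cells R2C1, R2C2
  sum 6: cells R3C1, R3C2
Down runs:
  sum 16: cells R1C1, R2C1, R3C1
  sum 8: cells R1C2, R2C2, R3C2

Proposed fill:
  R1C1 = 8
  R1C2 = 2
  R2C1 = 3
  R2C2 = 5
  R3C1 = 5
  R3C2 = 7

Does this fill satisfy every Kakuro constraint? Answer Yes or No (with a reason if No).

No — the across run R3C1–R3C2 sums to 12, not 6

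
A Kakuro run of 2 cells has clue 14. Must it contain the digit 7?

No

Counterexample: {5,9} sums to 14 without using 7.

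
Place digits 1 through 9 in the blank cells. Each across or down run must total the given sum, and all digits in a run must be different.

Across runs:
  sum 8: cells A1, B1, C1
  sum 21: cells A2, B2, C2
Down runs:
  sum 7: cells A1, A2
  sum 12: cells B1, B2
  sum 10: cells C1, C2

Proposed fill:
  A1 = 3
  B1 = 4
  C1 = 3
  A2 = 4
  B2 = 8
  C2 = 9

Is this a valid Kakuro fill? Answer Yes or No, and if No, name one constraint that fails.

No — the down run C1–C2 sums to 12, not 10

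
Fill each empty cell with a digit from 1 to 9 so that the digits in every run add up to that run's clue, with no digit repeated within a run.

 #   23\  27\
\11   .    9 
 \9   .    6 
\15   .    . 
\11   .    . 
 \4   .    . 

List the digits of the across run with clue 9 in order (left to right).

4 in 2 cells must be {1,3}.
R1C1 = 11 − 9 = 2 completes the 11 across.
R2C1 = 9 − 6 = 3 completes the 9 across.

3, 6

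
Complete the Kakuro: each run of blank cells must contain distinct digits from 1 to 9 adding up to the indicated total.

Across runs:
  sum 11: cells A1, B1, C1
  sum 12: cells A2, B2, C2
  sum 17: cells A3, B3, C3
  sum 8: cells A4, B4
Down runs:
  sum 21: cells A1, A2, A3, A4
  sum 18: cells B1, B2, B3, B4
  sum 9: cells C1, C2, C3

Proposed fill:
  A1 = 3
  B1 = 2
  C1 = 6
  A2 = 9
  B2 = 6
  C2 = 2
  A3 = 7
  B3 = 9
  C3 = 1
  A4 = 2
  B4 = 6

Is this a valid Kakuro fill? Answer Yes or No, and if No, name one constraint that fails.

No — the across run A2–C2 sums to 17, not 12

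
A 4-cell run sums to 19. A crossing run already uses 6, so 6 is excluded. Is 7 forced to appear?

No

Counterexample: {1,4,5,9} sums to 19 under that restriction without using 7.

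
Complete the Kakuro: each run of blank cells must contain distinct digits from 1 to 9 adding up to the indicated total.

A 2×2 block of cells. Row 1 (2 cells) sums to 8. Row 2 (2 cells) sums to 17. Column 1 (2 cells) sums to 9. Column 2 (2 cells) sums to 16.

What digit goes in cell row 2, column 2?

9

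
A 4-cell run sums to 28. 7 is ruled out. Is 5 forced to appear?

The only way to make 28 from 4 distinct digits under that restriction is {5,6,8,9}, which contains 5.

Yes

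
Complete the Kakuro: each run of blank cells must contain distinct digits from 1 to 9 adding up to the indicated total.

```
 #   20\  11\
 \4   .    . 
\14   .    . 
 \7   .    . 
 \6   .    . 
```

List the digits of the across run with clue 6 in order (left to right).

4 2

4 in 2 cells must be {1,3}; 11 in 4 cells must be {1,2,3,5}.
Only 5 fits R2C2 under both its across sum 14 and down sum 11.
R2C1 = 14 − 5 = 9 completes the 14 across.
Nothing is forced directly, so branch on R1C1, whose candidates are 1 or 3. If R1C1 = 3: that forces R1C2 = 1, R4C2 = 2, R3C2 = 3, after which R4C1 would have to be in {4} for the 6 across but in {1,2,6,7} for the 20 down — contradiction. So R1C1 = 1.
R1C2 = 4 − 1 = 3 completes the 4 across.
No cell is forced outright now. R3C2 can only be 1 or 2 (the digits allowed by both its 7 across and its 11 down). If R3C2 = 2: then R3C1 would have to be in {5} for the 7 across but in {2,3,4,6,7,8} for the 20 down — contradiction. So R3C2 = 1.
R3C1 = 7 − 1 = 6 completes the 7 across.
R4C1 = 20 − 16 = 4 completes the 20 down.
R4C2 = 6 − 4 = 2 completes the 6 across.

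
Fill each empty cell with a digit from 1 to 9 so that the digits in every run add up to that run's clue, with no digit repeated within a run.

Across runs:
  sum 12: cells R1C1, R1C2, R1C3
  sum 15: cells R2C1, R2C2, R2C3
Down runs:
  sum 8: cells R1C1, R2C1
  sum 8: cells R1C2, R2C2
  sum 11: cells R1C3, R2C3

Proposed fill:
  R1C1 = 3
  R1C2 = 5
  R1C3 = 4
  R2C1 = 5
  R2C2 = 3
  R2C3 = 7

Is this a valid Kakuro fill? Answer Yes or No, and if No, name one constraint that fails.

Across: 3+5+4=12; 5+3+7=15. Down: 3+5=8; 5+3=8; 4+7=11. No digit repeats within any run.

Yes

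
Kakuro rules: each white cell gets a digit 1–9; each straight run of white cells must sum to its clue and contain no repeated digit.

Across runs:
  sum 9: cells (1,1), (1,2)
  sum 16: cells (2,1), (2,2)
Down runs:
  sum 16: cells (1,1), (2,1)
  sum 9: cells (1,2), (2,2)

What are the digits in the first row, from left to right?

7 2

16 in 2 cells must be {7,9}.
The 9 across and the 16 down share only 7, so (1,1) = 7.
(1,2) = 9 − 7 = 2 completes the 9 across.
(2,1) = 16 − 7 = 9 completes the 16 down.
(2,2) = 16 − 9 = 7 completes the 16 across.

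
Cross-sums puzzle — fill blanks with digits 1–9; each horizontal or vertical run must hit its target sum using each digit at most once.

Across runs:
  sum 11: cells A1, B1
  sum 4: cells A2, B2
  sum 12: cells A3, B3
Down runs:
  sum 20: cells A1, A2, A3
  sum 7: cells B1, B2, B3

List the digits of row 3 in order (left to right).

8, 4

4 in 2 cells must be {1,3}; 7 in 3 cells must be {1,2,4}.
The 4 across and the 20 down share only 3, so A2 = 3.
B2 = 4 − 3 = 1 completes the 4 across.
Given what's placed, B3 must be 4 to fit the 12 across and 7 down.
B1 = 7 − 5 = 2 completes the 7 down.
A3 = 12 − 4 = 8 completes the 12 across.
A1 = 11 − 2 = 9 completes the 11 across.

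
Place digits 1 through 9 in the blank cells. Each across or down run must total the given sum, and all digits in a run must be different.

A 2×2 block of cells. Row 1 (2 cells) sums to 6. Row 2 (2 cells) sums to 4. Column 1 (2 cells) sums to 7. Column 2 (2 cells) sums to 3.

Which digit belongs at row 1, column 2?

2

4 in 2 cells must be {1,3}; 3 in 2 cells must be {1,2}.
The 4 across and the 3 down share only 1, so (2,2) = 1.
(1,2) = 3 − 1 = 2 completes the 3 down.
(2,1) = 4 − 1 = 3 completes the 4 across.
(1,1) = 6 − 2 = 4 completes the 6 across.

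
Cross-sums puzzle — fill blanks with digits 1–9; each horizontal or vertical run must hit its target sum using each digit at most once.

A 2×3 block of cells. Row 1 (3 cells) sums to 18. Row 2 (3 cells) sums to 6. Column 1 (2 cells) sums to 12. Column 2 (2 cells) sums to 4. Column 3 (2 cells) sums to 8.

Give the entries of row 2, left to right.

3 1 2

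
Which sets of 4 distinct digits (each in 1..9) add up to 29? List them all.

4 distinct digits from 1–9 sum between 10 and 30.
Only one set works: {5,7,8,9}.

{5,7,8,9}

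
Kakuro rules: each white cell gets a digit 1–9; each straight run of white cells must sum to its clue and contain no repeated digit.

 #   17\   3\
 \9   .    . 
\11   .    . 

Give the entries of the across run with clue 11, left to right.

9 2

17 in 2 cells must be {8,9}; 3 in 2 cells must be {1,2}.
The 9 across and the 17 down share only 8, so R1C1 = 8.
R1C2 = 9 − 8 = 1 completes the 9 across.
R2C1 = 17 − 8 = 9 completes the 17 down.
R2C2 = 11 − 9 = 2 completes the 11 across.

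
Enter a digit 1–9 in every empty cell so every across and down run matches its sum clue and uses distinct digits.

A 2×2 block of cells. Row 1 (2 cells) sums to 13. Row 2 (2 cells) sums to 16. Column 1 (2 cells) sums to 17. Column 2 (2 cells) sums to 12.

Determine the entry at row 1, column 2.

5

16 in 2 cells must be {7,9}; 17 in 2 cells must be {8,9}.
The 16 across and the 17 down share only 9, so (2,1) = 9.
(2,2) = 16 − 9 = 7 completes the 16 across.
(1,1) = 17 − 9 = 8 completes the 17 down.
(1,2) = 13 − 8 = 5 completes the 13 across.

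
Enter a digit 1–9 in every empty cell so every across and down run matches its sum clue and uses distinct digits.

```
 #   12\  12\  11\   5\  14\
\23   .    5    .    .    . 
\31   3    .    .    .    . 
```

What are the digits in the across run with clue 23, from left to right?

R1C1 = 12 − 3 = 9 completes the 12 down.
Given what's placed, R1C5 must be 6 to fit the 23 across and 14 down.
R2C2 = 12 − 5 = 7 completes the 12 down.
Given what's placed, R2C4 must be 4 to fit the 31 across and 5 down.
R2C5 = 14 − 6 = 8 completes the 14 down.
Given what's placed, R1C3 must be 2 to fit the 23 across and 11 down.
R1C4 = 23 − 22 = 1 completes the 23 across.
R2C3 = 31 − 22 = 9 completes the 31 across.

9 5 2 1 6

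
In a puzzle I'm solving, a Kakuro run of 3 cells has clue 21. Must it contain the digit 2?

Counterexample: {4,8,9} sums to 21 without using 2.

No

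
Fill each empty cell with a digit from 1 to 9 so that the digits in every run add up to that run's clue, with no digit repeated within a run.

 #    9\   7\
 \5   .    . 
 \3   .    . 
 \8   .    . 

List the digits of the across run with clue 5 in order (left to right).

1, 4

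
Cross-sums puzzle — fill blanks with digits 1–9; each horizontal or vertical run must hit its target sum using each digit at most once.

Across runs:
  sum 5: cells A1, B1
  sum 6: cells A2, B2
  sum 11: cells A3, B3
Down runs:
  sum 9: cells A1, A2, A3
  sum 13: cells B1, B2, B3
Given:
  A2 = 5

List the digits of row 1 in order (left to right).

1 4

B2 = 6 − 5 = 1 completes the 6 across.
Given what's placed, A3 must be 3 to fit the 11 across and 9 down.
B3 = 11 − 3 = 8 completes the 11 across.
A1 = 9 − 8 = 1 completes the 9 down.
B1 = 5 − 1 = 4 completes the 5 across.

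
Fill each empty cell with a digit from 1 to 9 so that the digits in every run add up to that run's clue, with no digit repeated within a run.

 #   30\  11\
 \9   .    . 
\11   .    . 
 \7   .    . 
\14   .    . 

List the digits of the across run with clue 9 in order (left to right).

7 2

30 in 4 cells must be {6,7,8,9}; 11 in 4 cells must be {1,2,3,5}.
Only 6 fits R3C1 under both its across sum 7 and down sum 30.
R3C2 = 7 − 6 = 1 completes the 7 across.
Given what's placed, R4C2 must be 5 to fit the 14 across and 11 down.
R4C1 = 14 − 5 = 9 completes the 14 across.
No cell is forced outright now. R1C1 can only be 7 or 8 (the digits allowed by both its 9 across and its 30 down). If R1C1 = 8: then R1C2 would have to be in {1} for the 9 across but in {2,3} for the 11 down — contradiction. So R1C1 = 7.
R1C2 = 9 − 7 = 2 completes the 9 across.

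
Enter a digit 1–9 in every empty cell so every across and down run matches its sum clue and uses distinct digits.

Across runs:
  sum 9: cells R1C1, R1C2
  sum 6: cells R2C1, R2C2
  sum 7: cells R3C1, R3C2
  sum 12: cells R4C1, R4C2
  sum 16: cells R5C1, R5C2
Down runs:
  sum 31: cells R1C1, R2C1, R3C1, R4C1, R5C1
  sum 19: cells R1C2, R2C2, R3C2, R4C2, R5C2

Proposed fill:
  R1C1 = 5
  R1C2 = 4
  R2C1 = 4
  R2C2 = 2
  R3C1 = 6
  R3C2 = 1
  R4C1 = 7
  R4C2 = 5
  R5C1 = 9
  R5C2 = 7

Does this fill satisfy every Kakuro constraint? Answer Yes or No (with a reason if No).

Yes

Across: 5+4=9; 4+2=6; 6+1=7; 7+5=12; 9+7=16. Down: 5+4+6+7+9=31; 4+2+1+5+7=19. No digit repeats within any run.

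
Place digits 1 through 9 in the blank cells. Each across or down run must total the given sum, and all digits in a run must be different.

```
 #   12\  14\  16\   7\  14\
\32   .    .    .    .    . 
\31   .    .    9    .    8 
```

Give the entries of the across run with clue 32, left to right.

16 in 2 cells must be {7,9}.
R1C3 = 16 − 9 = 7 completes the 16 down.
R1C5 = 14 − 8 = 6 completes the 14 down.
Given what's placed, R1C4 must be 2 to fit the 32 across and 7 down.
R2C4 = 7 − 2 = 5 completes the 7 down.
R2C2 = 6: the only remaining digit allowed by both the 31 across and the 14 down.
R1C2 = 14 − 6 = 8 completes the 14 down.
R2C1 = 31 − 28 = 3 completes the 31 across.
R1C1 = 32 − 23 = 9 completes the 32 across.

9 8 7 2 6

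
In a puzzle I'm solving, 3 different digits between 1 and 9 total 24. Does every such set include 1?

No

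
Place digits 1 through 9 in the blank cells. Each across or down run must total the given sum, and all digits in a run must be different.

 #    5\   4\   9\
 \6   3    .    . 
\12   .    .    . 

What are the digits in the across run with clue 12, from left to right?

2 3 7

6 in 3 cells must be {1,2,3}; 4 in 2 cells must be {1,3}.
R1C2 = 1: the only remaining digit allowed by both the 6 across and the 4 down.
R1C3 = 6 − 4 = 2 completes the 6 across.
R2C1 = 5 − 3 = 2 completes the 5 down.
R2C2 = 4 − 1 = 3 completes the 4 down.
R2C3 = 12 − 5 = 7 completes the 12 across.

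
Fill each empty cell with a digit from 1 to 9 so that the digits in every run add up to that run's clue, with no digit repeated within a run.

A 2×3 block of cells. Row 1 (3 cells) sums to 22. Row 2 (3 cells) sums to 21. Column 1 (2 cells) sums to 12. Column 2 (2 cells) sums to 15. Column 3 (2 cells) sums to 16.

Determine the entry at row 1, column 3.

16 in 2 cells must be {7,9}.
Nothing is forced directly, so branch on (1,3), whose candidates are 7 or 9. If (1,3) = 7: that forces (1,1) = 9, (1,2) = 6, after which (2,1) would have to be in {4,5,6,7,8,9} for the 21 across but in {3} for the 12 down — contradiction. So (1,3) = 9.
(2,3) = 16 − 9 = 7 completes the 16 down.
Nothing is forced directly, so branch on (2,1), whose candidates are 5 or 8 or 9. If (2,1) = 8: then (1,1) would have to be in {5,6,7,8} for the 22 across but in {4} for the 12 down — contradiction. If (2,1) = 9: then (1,1) would have to be in {5,6,7,8} for the 22 across but in {3} for the 12 down — contradiction. So (2,1) = 5.
(1,1) = 12 − 5 = 7 completes the 12 down.
(1,2) = 22 − 16 = 6 completes the 22 across.
(2,2) = 21 − 12 = 9 completes the 21 across.

9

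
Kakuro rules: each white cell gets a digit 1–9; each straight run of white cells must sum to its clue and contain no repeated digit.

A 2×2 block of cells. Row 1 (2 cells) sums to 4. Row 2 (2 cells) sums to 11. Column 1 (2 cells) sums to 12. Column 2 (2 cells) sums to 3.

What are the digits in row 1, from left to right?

4 in 2 cells must be {1,3}; 3 in 2 cells must be {1,2}.
The 4 across and the 12 down share only 3, so (1,1) = 3.
(1,2) = 4 − 3 = 1 completes the 4 across.
(2,1) = 12 − 3 = 9 completes the 12 down.
(2,2) = 11 − 9 = 2 completes the 11 across.

3 1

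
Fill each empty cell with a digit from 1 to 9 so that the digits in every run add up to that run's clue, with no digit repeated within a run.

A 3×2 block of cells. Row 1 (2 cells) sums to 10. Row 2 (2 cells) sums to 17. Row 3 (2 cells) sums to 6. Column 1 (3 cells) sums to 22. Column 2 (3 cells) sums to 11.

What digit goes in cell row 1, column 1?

17 in 2 cells must be {8,9}.
The 17 across and the 11 down share only 8, so (2,2) = 8.
The 6 across and the 22 down share only 5, so (3,1) = 5.
(3,2) = 6 − 5 = 1 completes the 6 across.
(1,2) = 11 − 9 = 2 completes the 11 down.
(2,1) = 17 − 8 = 9 completes the 17 across.
(1,1) = 10 − 2 = 8 completes the 10 across.

8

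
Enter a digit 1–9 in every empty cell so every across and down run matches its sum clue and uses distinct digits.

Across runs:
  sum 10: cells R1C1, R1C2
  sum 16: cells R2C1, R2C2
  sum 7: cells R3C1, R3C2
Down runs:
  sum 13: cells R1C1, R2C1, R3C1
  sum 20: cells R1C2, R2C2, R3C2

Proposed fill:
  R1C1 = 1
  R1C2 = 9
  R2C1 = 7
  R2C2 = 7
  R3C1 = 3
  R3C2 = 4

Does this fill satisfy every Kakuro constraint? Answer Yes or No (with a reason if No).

No — the across run R2C1–R2C2 sums to 14, not 16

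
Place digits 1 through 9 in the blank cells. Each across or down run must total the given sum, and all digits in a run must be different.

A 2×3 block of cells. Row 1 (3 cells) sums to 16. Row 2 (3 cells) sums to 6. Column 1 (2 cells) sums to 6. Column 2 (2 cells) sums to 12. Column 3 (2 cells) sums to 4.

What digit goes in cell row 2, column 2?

3

6 in 3 cells must be {1,2,3}; 4 in 2 cells must be {1,3}.
The 6 across and the 12 down share only 3, so (2,2) = 3.
Given what's placed, (2,3) must be 1 to fit the 6 across and 4 down.
(1,2) = 12 − 3 = 9 completes the 12 down.
(1,3) = 4 − 1 = 3 completes the 4 down.
(2,1) = 6 − 4 = 2 completes the 6 across.
(1,1) = 16 − 12 = 4 completes the 16 across.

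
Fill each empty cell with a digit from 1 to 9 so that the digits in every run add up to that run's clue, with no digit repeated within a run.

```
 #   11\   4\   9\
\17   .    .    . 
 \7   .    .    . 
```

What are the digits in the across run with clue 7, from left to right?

2 1 4

7 in 3 cells must be {1,2,4}; 4 in 2 cells must be {1,3}.
The 7 across and the 4 down share only 1, so R2C2 = 1.
R1C2 = 4 − 1 = 3 completes the 4 down.
Nothing is forced directly, so branch on R2C1, whose candidates are 2 or 4. If R2C1 = 4: then R1C1 would have to be in {5,6,8,9} for the 17 across but in {7} for the 11 down — contradiction. So R2C1 = 2.
R1C1 = 11 − 2 = 9 completes the 11 down.
R1C3 = 17 − 12 = 5 completes the 17 across.
R2C3 = 7 − 3 = 4 completes the 7 across.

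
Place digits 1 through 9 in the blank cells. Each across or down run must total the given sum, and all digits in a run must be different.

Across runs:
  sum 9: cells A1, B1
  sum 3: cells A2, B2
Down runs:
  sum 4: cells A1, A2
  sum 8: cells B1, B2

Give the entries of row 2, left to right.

1, 2

3 in 2 cells must be {1,2}; 4 in 2 cells must be {1,3}.
The 3 across and the 4 down share only 1, so A2 = 1.
B2 = 3 − 1 = 2 completes the 3 across.
A1 = 4 − 1 = 3 completes the 4 down.
B1 = 9 − 3 = 6 completes the 9 across.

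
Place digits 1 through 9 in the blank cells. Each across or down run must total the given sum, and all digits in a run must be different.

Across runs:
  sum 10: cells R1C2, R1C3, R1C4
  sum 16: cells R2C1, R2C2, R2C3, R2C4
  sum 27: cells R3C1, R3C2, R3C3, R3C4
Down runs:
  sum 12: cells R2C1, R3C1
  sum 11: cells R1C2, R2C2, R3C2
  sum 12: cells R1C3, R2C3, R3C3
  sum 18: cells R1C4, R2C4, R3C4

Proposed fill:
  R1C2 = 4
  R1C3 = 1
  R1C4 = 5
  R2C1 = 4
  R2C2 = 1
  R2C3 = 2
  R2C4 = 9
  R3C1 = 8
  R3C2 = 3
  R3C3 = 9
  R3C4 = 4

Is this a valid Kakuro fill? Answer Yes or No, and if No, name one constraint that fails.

No — the down run R1C2–R3C2 sums to 8, not 11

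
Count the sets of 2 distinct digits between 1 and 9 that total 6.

2 distinct digits from 1–9 sum between 3 and 17.
Enumerating: {1,5}, {2,4}.

2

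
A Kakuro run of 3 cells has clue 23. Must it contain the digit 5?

The only way to make 23 from 3 distinct digits is {6,8,9}, which does not contain 5.

No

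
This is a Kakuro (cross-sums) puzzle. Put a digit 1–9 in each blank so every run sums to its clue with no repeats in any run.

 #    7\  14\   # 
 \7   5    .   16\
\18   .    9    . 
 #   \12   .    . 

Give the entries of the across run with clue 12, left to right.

16 in 2 cells must be {7,9}.
R1C2 = 7 − 5 = 2 completes the 7 across.
R2C1 = 7 − 5 = 2 completes the 7 down.
R2C3 = 18 − 11 = 7 completes the 18 across.
R3C2 = 14 − 11 = 3 completes the 14 down.
R3C3 = 12 − 3 = 9 completes the 12 across.

3 9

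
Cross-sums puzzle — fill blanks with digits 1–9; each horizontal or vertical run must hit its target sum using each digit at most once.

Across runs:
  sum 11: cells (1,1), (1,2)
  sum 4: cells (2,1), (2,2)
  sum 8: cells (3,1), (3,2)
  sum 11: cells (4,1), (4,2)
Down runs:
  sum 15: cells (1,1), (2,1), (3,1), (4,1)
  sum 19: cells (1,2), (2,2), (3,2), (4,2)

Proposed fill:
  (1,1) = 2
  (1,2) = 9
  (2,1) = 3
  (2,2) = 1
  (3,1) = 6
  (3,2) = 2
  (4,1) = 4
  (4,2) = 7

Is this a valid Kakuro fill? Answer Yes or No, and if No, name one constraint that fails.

Yes

Across: 2+9=11; 3+1=4; 6+2=8; 4+7=11. Down: 2+3+6+4=15; 9+1+2+7=19. No digit repeats within any run.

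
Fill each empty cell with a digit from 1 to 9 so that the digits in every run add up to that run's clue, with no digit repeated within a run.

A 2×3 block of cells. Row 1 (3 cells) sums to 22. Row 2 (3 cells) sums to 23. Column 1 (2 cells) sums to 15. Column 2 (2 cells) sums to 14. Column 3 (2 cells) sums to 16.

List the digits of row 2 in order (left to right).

6, 8, 9

23 in 3 cells must be {6,8,9}; 16 in 2 cells must be {7,9}.
The 23 across and the 16 down share only 9, so (2,3) = 9.
(1,3) = 16 − 9 = 7 completes the 16 down.
Nothing is forced directly, so branch on (2,1), whose candidates are 6 or 8. If (2,1) = 8: then (1,1) would have to be in {6,9} for the 22 across but in {7} for the 15 down — contradiction. So (2,1) = 6.
(1,1) = 15 − 6 = 9 completes the 15 down.
(1,2) = 22 − 16 = 6 completes the 22 across.
(2,2) = 23 − 15 = 8 completes the 23 across.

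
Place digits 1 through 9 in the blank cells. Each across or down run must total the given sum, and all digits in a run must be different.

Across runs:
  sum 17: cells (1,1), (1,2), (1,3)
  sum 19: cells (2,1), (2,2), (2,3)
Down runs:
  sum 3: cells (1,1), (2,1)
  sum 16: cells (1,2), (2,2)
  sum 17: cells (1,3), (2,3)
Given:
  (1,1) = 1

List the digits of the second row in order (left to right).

2 9 8

3 in 2 cells must be {1,2}; 16 in 2 cells must be {7,9}; 17 in 2 cells must be {8,9}.
Given what's placed, (1,3) must be 9 to fit the 17 across and 17 down.
(2,1) = 3 − 1 = 2 completes the 3 down.
(2,2) = 9: the only remaining digit allowed by both the 19 across and the 16 down.
(2,3) = 19 − 11 = 8 completes the 19 across.
(1,2) = 17 − 10 = 7 completes the 17 across.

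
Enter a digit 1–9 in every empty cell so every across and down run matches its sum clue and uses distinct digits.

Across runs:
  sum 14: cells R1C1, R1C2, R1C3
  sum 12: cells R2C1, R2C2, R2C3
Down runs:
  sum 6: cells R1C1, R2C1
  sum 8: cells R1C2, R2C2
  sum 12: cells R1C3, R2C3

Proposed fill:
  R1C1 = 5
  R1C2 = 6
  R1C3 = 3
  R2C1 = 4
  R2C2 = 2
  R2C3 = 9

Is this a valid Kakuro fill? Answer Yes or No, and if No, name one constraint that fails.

No — the down run R1C1–R2C1 sums to 9, not 6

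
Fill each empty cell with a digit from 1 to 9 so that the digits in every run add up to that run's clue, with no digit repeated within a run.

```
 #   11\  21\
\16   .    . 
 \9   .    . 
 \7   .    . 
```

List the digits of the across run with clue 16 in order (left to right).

7, 9

16 in 2 cells must be {7,9}.
The 16 across and the 11 down share only 7, so R1C1 = 7.
R1C2 = 16 − 7 = 9 completes the 16 across.
Nothing is forced directly, so branch on R2C1, whose candidates are 1 or 3. If R2C1 = 3: then R2C2 would have to be in {6} for the 9 across but in {4,5,7,8} for the 21 down — contradiction. So R2C1 = 1.
R2C2 = 9 − 1 = 8 completes the 9 across.
R3C1 = 11 − 8 = 3 completes the 11 down.
R3C2 = 7 − 3 = 4 completes the 7 across.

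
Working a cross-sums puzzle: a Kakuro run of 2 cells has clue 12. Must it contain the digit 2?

No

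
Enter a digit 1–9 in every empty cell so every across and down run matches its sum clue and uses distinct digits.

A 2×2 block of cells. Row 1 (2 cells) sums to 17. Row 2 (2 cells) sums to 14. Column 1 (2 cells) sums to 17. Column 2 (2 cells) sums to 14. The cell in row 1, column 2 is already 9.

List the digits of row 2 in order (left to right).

17 in 2 cells must be {8,9}.
(1,1) = 17 − 9 = 8 completes the 17 across.
(2,1) = 17 − 8 = 9 completes the 17 down.
(2,2) = 14 − 9 = 5 completes the 14 across.

9 5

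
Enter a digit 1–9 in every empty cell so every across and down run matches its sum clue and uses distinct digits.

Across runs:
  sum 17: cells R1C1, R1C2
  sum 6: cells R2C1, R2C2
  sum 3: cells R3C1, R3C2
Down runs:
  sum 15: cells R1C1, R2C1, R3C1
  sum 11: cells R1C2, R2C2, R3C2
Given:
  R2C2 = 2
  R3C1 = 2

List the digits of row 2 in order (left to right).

17 in 2 cells must be {8,9}; 3 in 2 cells must be {1,2}.
Given what's placed, R1C2 must be 8 to fit the 17 across and 11 down.
R2C1 = 6 − 2 = 4 completes the 6 across.
R3C2 = 3 − 2 = 1 completes the 3 across.
R1C1 = 17 − 8 = 9 completes the 17 across.

4 2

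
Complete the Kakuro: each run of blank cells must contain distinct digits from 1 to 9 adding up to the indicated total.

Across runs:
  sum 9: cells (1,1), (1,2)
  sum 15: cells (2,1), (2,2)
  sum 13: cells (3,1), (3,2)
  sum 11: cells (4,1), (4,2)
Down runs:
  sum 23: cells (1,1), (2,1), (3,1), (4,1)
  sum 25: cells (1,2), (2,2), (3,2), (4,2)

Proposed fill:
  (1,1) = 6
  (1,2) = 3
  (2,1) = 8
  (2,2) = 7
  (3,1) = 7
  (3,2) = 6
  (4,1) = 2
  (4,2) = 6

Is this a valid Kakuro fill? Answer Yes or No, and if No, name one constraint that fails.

No — the across run (4,1)–(4,2) sums to 8, not 11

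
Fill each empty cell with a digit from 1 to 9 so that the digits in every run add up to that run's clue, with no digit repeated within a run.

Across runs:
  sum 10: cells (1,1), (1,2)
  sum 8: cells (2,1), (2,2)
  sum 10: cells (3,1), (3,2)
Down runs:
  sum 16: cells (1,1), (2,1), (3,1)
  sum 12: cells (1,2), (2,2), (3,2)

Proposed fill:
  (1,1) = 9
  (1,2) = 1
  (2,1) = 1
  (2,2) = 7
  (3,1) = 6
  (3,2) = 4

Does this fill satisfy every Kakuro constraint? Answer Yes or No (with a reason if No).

Across: 9+1=10; 1+7=8; 6+4=10. Down: 9+1+6=16; 1+7+4=12. No digit repeats within any run.

Yes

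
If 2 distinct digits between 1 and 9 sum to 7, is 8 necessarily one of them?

Counterexample: {1,6} sums to 7 without using 8.

No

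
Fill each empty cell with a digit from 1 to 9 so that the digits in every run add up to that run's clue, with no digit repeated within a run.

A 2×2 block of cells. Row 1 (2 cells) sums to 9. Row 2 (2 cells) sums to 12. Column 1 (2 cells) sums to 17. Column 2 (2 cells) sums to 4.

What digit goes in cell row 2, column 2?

3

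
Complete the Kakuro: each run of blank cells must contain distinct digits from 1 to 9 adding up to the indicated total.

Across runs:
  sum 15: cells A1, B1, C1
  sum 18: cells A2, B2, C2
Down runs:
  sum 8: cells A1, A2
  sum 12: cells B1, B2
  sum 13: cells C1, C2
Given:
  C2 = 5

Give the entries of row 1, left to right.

C1 = 13 − 5 = 8 completes the 13 down.
No cell is forced outright now. A2 can only be 6 or 7 (the digits allowed by both its 18 across and its 8 down). If A2 = 7: that forces A1 = 1, after which B1 would have to be in {6} for the 15 across but in {3,4,5,7,8,9} for the 12 down — contradiction. So A2 = 6.
A1 = 8 − 6 = 2 completes the 8 down.
B1 = 15 − 10 = 5 completes the 15 across.
B2 = 18 − 11 = 7 completes the 18 across.

2 5 8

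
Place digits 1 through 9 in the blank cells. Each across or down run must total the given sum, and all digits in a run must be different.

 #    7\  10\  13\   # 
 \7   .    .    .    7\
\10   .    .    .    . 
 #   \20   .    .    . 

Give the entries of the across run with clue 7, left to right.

7 in 3 cells must be {1,2,4}; 10 in 4 cells must be {1,2,3,4}.
Nothing is forced directly, so branch on R1C1, whose candidates are 1 or 2 or 4. If R1C1 = 1: then R2C1 would have to be in {1,2,3,4} for the 10 across but in {6} for the 7 down — contradiction. If R1C1 = 2: then R2C1 would have to be in {1,2,3,4} for the 10 across but in {5} for the 7 down — contradiction. So R1C1 = 4.
R2C1 = 7 − 4 = 3 completes the 7 down.
Nothing is forced directly, so branch on R1C2, whose candidates are 1 or 2. If R1C2 = 1: that forces R1C3 = 2, R2C3 = 4, R3C3 = 7, R2C2 = 2, R2C4 = 1, after which R3C2 would have to be in {4,5,8,9} for the 20 across but in {7} for the 10 down — contradiction. So R1C2 = 2.
R1C3 = 7 − 6 = 1 completes the 7 across.

4 2 1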